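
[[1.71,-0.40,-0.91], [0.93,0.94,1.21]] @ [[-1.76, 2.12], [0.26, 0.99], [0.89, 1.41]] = [[-3.92, 1.95], [-0.32, 4.61]]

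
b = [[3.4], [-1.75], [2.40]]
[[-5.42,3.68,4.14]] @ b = [[-14.93]]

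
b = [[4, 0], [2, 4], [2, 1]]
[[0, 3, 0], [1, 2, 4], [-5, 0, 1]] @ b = [[6, 12], [16, 12], [-18, 1]]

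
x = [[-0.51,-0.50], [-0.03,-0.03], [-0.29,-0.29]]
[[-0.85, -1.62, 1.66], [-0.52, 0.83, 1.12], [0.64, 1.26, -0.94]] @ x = [[0.00, -0.01],[-0.08, -0.09],[-0.09, -0.09]]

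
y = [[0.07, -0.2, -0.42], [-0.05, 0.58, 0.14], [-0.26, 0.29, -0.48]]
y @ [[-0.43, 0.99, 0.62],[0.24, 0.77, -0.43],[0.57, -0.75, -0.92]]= [[-0.32, 0.23, 0.52],  [0.24, 0.29, -0.41],  [-0.09, 0.33, 0.16]]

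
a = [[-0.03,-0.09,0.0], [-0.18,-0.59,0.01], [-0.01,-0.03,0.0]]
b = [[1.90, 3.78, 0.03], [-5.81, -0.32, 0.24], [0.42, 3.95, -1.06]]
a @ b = [[0.47, -0.08, -0.02],[3.09, -0.45, -0.16],[0.16, -0.03, -0.01]]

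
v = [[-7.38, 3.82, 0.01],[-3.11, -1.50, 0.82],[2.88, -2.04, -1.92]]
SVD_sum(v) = [[-7.48, 3.39, 0.85], [-2.07, 0.94, 0.24], [3.3, -1.49, -0.38]] + [[0.23, 0.54, -0.12], [-1.05, -2.45, 0.54], [-0.13, -0.32, 0.07]] + [[-0.13, -0.1, -0.73], [0.01, 0.01, 0.05], [-0.29, -0.23, -1.61]]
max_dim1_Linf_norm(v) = 7.38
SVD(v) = [[-0.89,0.21,0.41], [-0.25,-0.97,-0.03], [0.39,-0.13,0.91]] @ diag([9.309427577141484, 2.799429064527971, 1.8142643408923766]) @ [[0.91, -0.41, -0.10], [0.39, 0.90, -0.2], [-0.17, -0.14, -0.97]]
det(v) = -47.28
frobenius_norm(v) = 9.89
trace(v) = -10.80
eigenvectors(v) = [[(-0.67+0j), -0.67-0.00j, 0.28+0.00j], [(-0.52-0.39j), -0.52+0.39j, (0.4+0j)], [(0.35-0.01j), 0.35+0.01j, (0.87+0j)]]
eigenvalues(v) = [(-4.44+2.21j), (-4.44-2.21j), (-1.93+0j)]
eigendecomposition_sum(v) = [[-3.55-2.40j,(1.91+3.86j),(0.27-1.01j)], [(-1.35-3.9j),-0.76+4.08j,(0.79-0.62j)], [(1.88+1.23j),(-1.03-2.01j),-0.14+0.53j]] + [[(-3.55+2.4j), 1.91-3.86j, 0.27+1.01j],[-1.35+3.90j, (-0.76-4.08j), (0.79+0.62j)],[1.88-1.23j, -1.03+2.01j, (-0.14-0.53j)]] + [[(-0.29+0j), 0.01-0.00j, (-0.54+0j)], [-0.41+0.00j, 0.01-0.00j, -0.77+0.00j], [-0.88+0.00j, (0.02-0j), (-1.65+0j)]]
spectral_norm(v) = 9.31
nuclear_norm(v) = 13.92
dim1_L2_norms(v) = [8.31, 3.55, 4.02]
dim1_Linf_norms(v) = [7.38, 3.11, 2.88]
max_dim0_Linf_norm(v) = 7.38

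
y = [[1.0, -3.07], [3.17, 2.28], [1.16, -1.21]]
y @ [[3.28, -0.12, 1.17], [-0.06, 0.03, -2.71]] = [[3.46, -0.21, 9.49], [10.26, -0.31, -2.47], [3.88, -0.18, 4.64]]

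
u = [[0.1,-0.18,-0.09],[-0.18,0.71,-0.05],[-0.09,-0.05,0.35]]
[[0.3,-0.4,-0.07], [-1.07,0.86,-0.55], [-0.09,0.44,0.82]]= u@[[-1.03, -1.59, 0.72], [-1.83, 0.88, -0.42], [-0.79, 0.97, 2.46]]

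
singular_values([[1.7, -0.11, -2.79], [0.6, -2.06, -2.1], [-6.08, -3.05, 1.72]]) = [7.38, 3.72, 0.8]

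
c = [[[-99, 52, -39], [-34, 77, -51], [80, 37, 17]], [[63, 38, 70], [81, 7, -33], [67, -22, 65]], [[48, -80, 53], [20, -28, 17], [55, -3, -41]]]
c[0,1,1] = 77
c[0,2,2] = 17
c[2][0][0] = 48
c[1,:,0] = [63, 81, 67]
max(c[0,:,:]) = 80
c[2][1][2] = 17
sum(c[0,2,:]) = 134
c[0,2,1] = 37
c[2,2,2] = -41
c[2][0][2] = 53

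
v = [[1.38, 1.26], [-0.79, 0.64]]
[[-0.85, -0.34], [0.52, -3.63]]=v@ [[-0.64, 2.32], [0.03, -2.81]]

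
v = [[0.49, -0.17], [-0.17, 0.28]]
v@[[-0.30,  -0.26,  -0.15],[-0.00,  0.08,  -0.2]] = [[-0.15, -0.14, -0.04], [0.05, 0.07, -0.03]]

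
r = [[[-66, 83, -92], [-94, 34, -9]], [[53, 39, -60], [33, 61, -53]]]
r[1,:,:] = [[53, 39, -60], [33, 61, -53]]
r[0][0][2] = -92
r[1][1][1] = 61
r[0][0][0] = -66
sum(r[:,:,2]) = -214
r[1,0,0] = 53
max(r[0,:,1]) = 83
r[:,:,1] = [[83, 34], [39, 61]]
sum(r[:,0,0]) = -13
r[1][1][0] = 33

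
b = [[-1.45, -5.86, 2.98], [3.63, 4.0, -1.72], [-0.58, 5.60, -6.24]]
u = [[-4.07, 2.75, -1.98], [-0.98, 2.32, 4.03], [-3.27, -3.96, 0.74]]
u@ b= [[17.03, 23.76, -4.50], [7.51, 37.59, -32.06], [-10.06, 7.47, -7.55]]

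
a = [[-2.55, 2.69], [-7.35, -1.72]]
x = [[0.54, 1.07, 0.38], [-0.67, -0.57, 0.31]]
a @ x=[[-3.18,-4.26,-0.14],[-2.82,-6.88,-3.33]]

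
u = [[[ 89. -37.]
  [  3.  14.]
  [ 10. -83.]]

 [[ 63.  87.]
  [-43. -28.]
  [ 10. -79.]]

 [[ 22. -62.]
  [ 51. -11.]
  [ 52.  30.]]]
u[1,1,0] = -43.0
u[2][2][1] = 30.0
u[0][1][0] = 3.0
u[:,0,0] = [89.0, 63.0, 22.0]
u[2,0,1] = -62.0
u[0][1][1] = 14.0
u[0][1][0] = 3.0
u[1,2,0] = 10.0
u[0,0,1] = -37.0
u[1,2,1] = -79.0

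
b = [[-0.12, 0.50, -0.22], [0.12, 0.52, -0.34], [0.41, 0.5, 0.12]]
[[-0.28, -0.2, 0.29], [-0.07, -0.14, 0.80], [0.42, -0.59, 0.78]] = b@[[1.09, -0.15, 1.57], [-0.14, -0.84, 0.52], [0.38, -0.93, -0.99]]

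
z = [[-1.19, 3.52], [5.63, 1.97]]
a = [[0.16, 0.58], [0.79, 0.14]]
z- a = [[-1.35, 2.94], [4.84, 1.83]]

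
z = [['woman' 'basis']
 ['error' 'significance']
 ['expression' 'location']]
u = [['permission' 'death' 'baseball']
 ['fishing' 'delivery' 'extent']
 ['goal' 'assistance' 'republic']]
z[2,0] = 'expression'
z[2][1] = 'location'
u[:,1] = ['death', 'delivery', 'assistance']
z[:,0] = ['woman', 'error', 'expression']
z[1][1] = 'significance'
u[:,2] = ['baseball', 'extent', 'republic']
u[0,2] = 'baseball'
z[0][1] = 'basis'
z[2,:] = ['expression', 'location']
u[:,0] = ['permission', 'fishing', 'goal']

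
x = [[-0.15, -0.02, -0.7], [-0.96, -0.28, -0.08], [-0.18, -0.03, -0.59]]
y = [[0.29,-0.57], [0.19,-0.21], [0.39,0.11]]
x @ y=[[-0.32,0.01], [-0.36,0.60], [-0.29,0.04]]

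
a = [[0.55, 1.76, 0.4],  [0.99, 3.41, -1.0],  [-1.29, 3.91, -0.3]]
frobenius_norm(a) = 5.85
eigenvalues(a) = [(0.16+1.51j), (0.16-1.51j), (3.34+0j)]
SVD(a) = [[0.3, -0.26, 0.92], [0.63, -0.67, -0.40], [0.71, 0.70, -0.04]] @ diag([5.526548977626304, 1.7403033076766288, 0.7994377994487464]) @ [[-0.02, 0.99, -0.13],[-0.98, 0.00, 0.2],[0.20, 0.13, 0.97]]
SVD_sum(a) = [[-0.04,  1.66,  -0.22],[-0.08,  3.46,  -0.46],[-0.09,  3.91,  -0.52]] + [[0.44, -0.00, -0.09], [1.14, -0.0, -0.24], [-1.19, 0.00, 0.25]] + [[0.15, 0.10, 0.71], [-0.06, -0.04, -0.31], [-0.01, -0.00, -0.03]]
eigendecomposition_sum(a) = [[(-0.22+0.56j), -0.19-0.47j, 0.44+0.06j],[(-0.16-0.28j), 0.27+0.08j, (-0.18+0.17j)],[-1.18-0.12j, (0.79-0.62j), (0.11+0.87j)]] + [[-0.22-0.56j, (-0.19+0.47j), 0.44-0.06j], [-0.16+0.28j, (0.27-0.08j), (-0.18-0.17j)], [-1.18+0.12j, 0.79+0.62j, 0.11-0.87j]] + [[0.99-0.00j, (2.15+0j), -0.48-0.00j], [(1.32-0j), (2.88+0j), -0.65-0.00j], [1.07-0.00j, 2.33+0.00j, (-0.52-0j)]]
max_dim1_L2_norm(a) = 4.13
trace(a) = 3.66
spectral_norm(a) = 5.53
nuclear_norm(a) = 8.07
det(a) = 7.69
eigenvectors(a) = [[0.12-0.42j, (0.12+0.42j), (0.5+0j)], [(0.14+0.19j), (0.14-0.19j), 0.67+0.00j], [(0.87+0j), 0.87-0.00j, (0.54+0j)]]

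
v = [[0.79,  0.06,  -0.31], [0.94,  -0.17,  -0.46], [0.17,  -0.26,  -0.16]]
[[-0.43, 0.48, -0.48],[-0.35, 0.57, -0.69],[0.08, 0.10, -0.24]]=v@[[-0.52, 0.43, -0.51], [-0.6, 0.17, 0.37], [-0.07, -0.43, 0.33]]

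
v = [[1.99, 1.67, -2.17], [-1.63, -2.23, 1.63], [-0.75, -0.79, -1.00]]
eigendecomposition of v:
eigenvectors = [[0.89+0.00j, (0.42-0.25j), 0.42+0.25j],[(-0.45+0j), (-0.72+0j), -0.72-0.00j],[-0.13+0.00j, (0.03-0.49j), 0.03+0.49j]]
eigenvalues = [(1.46+0j), (-1.35+0.54j), (-1.35-0.54j)]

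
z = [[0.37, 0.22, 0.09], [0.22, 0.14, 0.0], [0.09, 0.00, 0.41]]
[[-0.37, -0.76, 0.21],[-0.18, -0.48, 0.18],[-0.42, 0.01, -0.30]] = z @ [[-0.83, -0.84, 0.30],[0.04, -2.12, 0.79],[-0.84, 0.21, -0.80]]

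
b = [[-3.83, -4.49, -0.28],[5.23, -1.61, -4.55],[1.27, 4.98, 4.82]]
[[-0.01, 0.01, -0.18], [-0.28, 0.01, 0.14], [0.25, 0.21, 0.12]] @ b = [[-0.14, -0.87, -0.91], [1.3, 1.94, 0.71], [0.29, -0.86, -0.45]]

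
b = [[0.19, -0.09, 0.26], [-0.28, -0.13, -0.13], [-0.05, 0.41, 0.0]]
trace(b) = 0.06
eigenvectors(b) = [[0.21+0.57j, (0.21-0.57j), (-0.52+0j)], [(-0.22-0.36j), (-0.22+0.36j), (-0.48+0j)], [-0.68+0.00j, -0.68-0.00j, 0.70+0.00j]]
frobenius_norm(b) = 0.63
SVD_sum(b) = [[0.09, -0.21, 0.08],[-0.02, 0.04, -0.02],[-0.14, 0.31, -0.13]] + [[0.14,0.11,0.12], [-0.21,-0.17,-0.17], [0.12,0.10,0.10]] + [[-0.05, 0.0, 0.06], [-0.05, 0.00, 0.06], [-0.03, 0.00, 0.03]]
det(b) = -0.02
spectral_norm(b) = 0.44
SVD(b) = [[-0.55, 0.51, 0.67], [0.10, -0.75, 0.65], [0.83, 0.42, 0.36]] @ diag([0.4430775560398188, 0.4300670110720466, 0.11543242751210579]) @ [[-0.39, 0.85, -0.35], [0.66, 0.52, 0.53], [-0.64, 0.02, 0.77]]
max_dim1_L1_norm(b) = 0.54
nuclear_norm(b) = 0.99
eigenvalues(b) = [(0.15+0.26j), (0.15-0.26j), (-0.24+0j)]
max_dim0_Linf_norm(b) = 0.41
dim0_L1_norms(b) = [0.52, 0.63, 0.39]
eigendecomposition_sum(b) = [[(0.14+0.03j), (0.03-0.11j), (0.12-0.06j)], [(-0.1-0j), (-0+0.08j), (-0.07+0.06j)], [(-0.08+0.13j), 0.11+0.07j, 0.01+0.15j]] + [[(0.14-0.03j), (0.03+0.11j), 0.12+0.06j], [(-0.1+0j), -0.00-0.08j, -0.07-0.06j], [-0.08-0.13j, (0.11-0.07j), 0.01-0.15j]] + [[-0.09+0.00j,-0.14+0.00j,0.02+0.00j], [-0.08+0.00j,-0.13+0.00j,0.02+0.00j], [0.12-0.00j,(0.19-0j),-0.03-0.00j]]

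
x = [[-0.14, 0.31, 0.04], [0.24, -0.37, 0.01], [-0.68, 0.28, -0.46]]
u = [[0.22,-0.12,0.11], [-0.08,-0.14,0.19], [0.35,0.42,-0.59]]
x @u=[[-0.04, -0.01, 0.02], [0.09, 0.03, -0.05], [-0.33, -0.15, 0.25]]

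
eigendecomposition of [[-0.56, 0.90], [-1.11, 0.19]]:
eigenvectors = [[-0.25+0.62j,(-0.25-0.62j)], [-0.74+0.00j,-0.74-0.00j]]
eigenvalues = [(-0.19+0.93j), (-0.19-0.93j)]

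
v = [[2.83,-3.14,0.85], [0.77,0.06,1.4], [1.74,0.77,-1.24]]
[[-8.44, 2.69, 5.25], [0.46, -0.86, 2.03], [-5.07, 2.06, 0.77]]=v@ [[-2.28, 0.70, 1.19], [1.05, -0.49, -0.38], [1.54, -0.98, 0.81]]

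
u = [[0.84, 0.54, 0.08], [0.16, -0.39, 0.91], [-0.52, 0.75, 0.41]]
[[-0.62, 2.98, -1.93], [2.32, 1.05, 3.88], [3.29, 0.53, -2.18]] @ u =[[0.96, -2.94, 1.87],[0.10, 3.75, 2.73],[3.98, -0.07, -0.15]]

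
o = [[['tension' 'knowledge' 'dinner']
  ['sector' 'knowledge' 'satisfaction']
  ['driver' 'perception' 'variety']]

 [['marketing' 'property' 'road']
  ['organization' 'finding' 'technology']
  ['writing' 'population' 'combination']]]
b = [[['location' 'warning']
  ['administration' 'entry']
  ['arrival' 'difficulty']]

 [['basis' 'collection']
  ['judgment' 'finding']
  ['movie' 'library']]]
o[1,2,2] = 'combination'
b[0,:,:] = [['location', 'warning'], ['administration', 'entry'], ['arrival', 'difficulty']]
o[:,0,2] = ['dinner', 'road']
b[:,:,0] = [['location', 'administration', 'arrival'], ['basis', 'judgment', 'movie']]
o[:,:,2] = [['dinner', 'satisfaction', 'variety'], ['road', 'technology', 'combination']]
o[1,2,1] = 'population'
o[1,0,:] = ['marketing', 'property', 'road']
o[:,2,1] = ['perception', 'population']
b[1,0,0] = 'basis'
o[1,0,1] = 'property'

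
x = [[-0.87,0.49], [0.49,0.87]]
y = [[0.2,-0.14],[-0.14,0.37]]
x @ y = [[-0.24, 0.30], [-0.02, 0.25]]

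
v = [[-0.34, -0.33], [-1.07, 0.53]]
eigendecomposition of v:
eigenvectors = [[-0.74, 0.27], [-0.67, -0.96]]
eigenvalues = [-0.64, 0.83]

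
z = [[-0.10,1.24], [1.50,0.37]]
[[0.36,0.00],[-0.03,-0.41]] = z @ [[-0.09,-0.27],[0.28,-0.02]]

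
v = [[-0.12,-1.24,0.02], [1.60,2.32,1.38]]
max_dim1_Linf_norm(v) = 2.32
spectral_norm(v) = 3.29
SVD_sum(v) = [[-0.48, -0.81, -0.41], [1.48, 2.46, 1.24]] + [[0.36, -0.43, 0.43], [0.12, -0.14, 0.14]]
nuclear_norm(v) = 4.04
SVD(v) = [[-0.31, 0.95], [0.95, 0.31]] @ diag([3.292776635765236, 0.746205083712636]) @ [[0.47, 0.79, 0.40], [0.51, -0.61, 0.6]]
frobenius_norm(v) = 3.38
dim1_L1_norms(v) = [1.38, 5.3]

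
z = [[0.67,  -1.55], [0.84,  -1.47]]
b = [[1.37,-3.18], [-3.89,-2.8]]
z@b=[[6.95, 2.21], [6.87, 1.44]]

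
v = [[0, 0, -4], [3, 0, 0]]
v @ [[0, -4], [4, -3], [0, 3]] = [[0, -12], [0, -12]]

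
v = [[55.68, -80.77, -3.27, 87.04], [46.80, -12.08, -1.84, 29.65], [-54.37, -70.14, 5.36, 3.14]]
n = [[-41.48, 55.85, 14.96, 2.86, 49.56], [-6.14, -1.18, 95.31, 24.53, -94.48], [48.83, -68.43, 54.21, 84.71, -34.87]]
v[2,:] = [-54.37, -70.14, 5.36, 3.14]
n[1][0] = -6.14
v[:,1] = [-80.77, -12.08, -70.14]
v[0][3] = 87.04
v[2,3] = 3.14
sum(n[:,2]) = 164.48000000000002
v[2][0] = -54.37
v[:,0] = [55.68, 46.8, -54.37]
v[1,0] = 46.8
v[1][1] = -12.08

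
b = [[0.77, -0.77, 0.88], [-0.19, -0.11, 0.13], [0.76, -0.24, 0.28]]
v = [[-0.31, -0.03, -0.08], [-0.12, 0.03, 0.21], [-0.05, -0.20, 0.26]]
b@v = [[-0.19, -0.22, 0.01],  [0.07, -0.02, 0.03],  [-0.22, -0.09, -0.04]]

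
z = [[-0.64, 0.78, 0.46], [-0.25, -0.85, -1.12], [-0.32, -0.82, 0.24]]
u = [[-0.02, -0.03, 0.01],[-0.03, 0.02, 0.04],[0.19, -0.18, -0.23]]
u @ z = [[0.02, 0.0, 0.03], [0.00, -0.07, -0.03], [-0.00, 0.49, 0.23]]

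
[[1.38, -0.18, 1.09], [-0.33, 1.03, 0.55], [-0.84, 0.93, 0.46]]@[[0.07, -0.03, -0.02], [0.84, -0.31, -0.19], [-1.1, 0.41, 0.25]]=[[-1.25, 0.46, 0.28], [0.24, -0.08, -0.05], [0.22, -0.07, -0.04]]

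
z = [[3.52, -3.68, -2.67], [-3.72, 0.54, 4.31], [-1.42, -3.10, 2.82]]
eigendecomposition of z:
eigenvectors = [[0.84, -0.75, 0.75], [-0.51, -0.09, 0.06], [0.16, -0.65, 0.66]]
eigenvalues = [5.25, 0.74, 0.89]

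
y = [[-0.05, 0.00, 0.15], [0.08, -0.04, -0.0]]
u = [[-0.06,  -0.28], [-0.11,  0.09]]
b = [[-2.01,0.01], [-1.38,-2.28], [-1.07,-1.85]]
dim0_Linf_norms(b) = [2.01, 2.28]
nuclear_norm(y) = 0.25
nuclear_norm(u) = 0.42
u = y @ b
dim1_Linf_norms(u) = [0.28, 0.11]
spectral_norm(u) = 0.30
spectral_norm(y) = 0.16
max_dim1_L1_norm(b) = 3.66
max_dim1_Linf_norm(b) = 2.28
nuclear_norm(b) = 5.25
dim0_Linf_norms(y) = [0.08, 0.04, 0.15]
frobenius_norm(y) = 0.18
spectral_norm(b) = 3.61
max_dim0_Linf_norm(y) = 0.15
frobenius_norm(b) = 3.96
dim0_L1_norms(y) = [0.13, 0.04, 0.15]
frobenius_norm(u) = 0.32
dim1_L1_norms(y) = [0.2, 0.12]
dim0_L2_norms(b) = [2.66, 2.94]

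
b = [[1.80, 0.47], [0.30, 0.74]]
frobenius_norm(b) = 2.02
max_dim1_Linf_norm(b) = 1.8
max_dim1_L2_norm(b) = 1.86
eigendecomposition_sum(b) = [[1.74, 0.69], [0.44, 0.18]] + [[0.06, -0.22], [-0.14, 0.56]]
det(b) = 1.19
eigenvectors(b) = [[0.97,-0.37], [0.25,0.93]]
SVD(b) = [[-0.96,  -0.28], [-0.28,  0.96]] @ diag([1.9279176412563324, 0.6177649783960074]) @ [[-0.94, -0.34], [-0.34, 0.94]]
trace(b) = 2.54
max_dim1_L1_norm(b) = 2.27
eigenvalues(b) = [1.92, 0.62]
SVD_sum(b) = [[1.74,0.63], [0.50,0.18]] + [[0.06, -0.16], [-0.20, 0.56]]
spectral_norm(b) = 1.93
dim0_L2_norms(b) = [1.82, 0.88]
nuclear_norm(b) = 2.55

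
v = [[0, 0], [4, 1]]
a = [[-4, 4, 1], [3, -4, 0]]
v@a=[[0, 0, 0], [-13, 12, 4]]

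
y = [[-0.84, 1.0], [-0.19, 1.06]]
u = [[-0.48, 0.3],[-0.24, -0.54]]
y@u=[[0.16, -0.79], [-0.16, -0.63]]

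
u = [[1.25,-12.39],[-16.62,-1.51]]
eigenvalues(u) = [14.29, -14.55]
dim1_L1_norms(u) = [13.64, 18.13]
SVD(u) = [[-0.02, 1.00],[1.0, 0.02]] @ diag([16.68948995261495, 12.451506941794824]) @ [[-1.0, -0.08],  [0.08, -1.0]]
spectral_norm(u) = 16.69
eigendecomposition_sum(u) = [[7.83,-6.14], [-8.24,6.46]] + [[-6.58, -6.25], [-8.38, -7.97]]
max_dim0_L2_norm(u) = 16.67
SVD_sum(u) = [[0.28, 0.02], [-16.64, -1.30]] + [[0.97, -12.41], [0.02, -0.21]]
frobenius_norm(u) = 20.82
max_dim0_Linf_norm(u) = 16.62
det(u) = -207.81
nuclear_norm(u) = 29.14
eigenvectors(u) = [[0.69, 0.62],[-0.72, 0.79]]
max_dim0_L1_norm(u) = 17.87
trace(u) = -0.26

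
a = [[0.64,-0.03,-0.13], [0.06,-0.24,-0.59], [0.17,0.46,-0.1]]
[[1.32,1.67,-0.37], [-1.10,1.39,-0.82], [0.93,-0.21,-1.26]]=a @ [[2.44,2.23,-0.22], [1.44,-1.61,-2.16], [1.52,-1.47,2.25]]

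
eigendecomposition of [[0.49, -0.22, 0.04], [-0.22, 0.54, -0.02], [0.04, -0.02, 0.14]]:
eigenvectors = [[0.67, -0.74, -0.12], [-0.74, -0.67, -0.02], [0.07, -0.10, 0.99]]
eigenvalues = [0.74, 0.3, 0.14]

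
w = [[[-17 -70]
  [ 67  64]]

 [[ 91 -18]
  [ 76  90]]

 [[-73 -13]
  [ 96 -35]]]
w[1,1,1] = 90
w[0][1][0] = 67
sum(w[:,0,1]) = -101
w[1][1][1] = 90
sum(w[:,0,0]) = 1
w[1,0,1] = -18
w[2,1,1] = -35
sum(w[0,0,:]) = -87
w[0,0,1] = -70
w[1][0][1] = -18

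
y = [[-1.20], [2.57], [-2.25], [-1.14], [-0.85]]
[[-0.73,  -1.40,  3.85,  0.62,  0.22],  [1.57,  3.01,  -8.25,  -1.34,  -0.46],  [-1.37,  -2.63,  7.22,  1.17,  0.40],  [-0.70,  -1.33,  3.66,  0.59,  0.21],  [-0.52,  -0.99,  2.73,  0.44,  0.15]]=y @ [[0.61, 1.17, -3.21, -0.52, -0.18]]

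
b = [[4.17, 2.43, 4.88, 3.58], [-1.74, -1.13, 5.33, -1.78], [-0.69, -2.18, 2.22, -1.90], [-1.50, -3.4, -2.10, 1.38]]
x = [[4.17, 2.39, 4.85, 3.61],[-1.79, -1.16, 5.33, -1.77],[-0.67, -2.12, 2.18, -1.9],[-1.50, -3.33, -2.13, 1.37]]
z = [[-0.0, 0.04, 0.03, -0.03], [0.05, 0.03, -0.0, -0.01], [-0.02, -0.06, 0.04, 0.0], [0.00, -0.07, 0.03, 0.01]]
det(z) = -0.00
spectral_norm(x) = 8.45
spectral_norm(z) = 0.12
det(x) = 232.50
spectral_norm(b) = 8.48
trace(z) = 0.08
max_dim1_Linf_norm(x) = 5.33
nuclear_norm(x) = 19.73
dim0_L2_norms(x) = [4.83, 4.76, 7.82, 4.65]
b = z + x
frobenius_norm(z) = 0.14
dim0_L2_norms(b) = [4.81, 4.85, 7.85, 4.64]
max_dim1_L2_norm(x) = 7.72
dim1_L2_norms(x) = [7.72, 6.01, 3.65, 4.44]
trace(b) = 6.64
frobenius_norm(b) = 11.39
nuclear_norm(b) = 19.79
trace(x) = 6.56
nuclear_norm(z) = 0.22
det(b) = 233.60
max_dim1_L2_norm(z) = 0.08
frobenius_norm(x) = 11.35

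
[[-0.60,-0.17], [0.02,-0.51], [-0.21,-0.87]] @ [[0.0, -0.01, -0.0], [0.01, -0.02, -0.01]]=[[-0.0, 0.01, 0.00], [-0.01, 0.01, 0.01], [-0.01, 0.02, 0.01]]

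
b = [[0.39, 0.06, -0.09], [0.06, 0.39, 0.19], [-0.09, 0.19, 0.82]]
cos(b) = [[0.92, -0.02, 0.05], [-0.02, 0.91, -0.1], [0.05, -0.1, 0.66]]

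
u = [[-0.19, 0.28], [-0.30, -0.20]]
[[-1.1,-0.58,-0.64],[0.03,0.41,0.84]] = u@ [[1.74, -0.0, -0.88],  [-2.76, -2.06, -2.90]]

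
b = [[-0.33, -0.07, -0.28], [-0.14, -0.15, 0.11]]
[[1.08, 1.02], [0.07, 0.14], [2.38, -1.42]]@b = [[-0.50, -0.23, -0.19], [-0.04, -0.03, -0.00], [-0.59, 0.05, -0.82]]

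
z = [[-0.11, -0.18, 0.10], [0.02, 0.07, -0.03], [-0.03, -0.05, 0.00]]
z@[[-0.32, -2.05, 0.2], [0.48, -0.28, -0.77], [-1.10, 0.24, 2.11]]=[[-0.16, 0.30, 0.33], [0.06, -0.07, -0.11], [-0.01, 0.08, 0.03]]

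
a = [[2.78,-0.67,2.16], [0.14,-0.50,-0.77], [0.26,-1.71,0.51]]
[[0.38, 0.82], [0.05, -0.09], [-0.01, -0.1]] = a@[[0.18, 0.26],[0.02, 0.12],[-0.05, 0.08]]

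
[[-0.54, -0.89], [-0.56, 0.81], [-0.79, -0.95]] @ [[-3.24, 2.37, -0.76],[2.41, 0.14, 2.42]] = [[-0.40, -1.4, -1.74], [3.77, -1.21, 2.39], [0.27, -2.01, -1.7]]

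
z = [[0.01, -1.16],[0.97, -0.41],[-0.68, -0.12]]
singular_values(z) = [1.34, 1.06]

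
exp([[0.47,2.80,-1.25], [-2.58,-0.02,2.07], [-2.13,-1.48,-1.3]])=[[-1.51,  -0.17,  0.98], [-0.14,  -2.08,  -0.32], [1.00,  -0.17,  -0.57]]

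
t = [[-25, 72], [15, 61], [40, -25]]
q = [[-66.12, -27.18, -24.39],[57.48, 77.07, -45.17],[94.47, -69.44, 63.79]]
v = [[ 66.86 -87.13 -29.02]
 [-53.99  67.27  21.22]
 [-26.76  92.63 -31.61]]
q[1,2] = -45.17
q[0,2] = -24.39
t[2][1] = -25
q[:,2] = [-24.39, -45.17, 63.79]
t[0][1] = 72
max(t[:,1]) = 72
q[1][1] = 77.07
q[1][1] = 77.07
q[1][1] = 77.07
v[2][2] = -31.61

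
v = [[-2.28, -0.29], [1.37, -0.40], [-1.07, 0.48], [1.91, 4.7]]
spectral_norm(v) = 5.23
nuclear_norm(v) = 7.89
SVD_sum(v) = [[-0.66, -1.19],[0.15, 0.28],[-0.05, -0.09],[2.44, 4.4]] + [[-1.62, 0.90], [1.22, -0.68], [-1.02, 0.57], [-0.53, 0.3]]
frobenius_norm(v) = 5.87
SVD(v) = [[-0.26, 0.69], [0.06, -0.52], [-0.02, 0.44], [0.96, 0.23]] @ diag([5.227220575518912, 2.6662642507583034]) @ [[0.49, 0.87], [-0.87, 0.49]]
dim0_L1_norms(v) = [6.63, 5.87]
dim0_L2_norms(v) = [3.45, 4.75]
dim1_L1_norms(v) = [2.57, 1.77, 1.55, 6.61]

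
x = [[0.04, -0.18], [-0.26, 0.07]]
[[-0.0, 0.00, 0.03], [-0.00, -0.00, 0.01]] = x@[[0.01, -0.0, -0.09], [0.03, -0.01, -0.19]]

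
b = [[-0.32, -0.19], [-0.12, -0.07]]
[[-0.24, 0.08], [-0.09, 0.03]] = b @ [[0.66,-0.23], [0.15,-0.05]]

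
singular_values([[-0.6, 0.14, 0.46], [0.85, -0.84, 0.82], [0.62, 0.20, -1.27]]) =[1.69, 1.36, 0.0]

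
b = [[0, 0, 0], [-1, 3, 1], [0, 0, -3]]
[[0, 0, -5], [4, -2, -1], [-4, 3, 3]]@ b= [[0, 0, 15], [2, -6, 1], [-3, 9, -6]]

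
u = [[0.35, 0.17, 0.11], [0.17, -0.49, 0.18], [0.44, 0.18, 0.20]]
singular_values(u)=[0.66, 0.55, 0.03]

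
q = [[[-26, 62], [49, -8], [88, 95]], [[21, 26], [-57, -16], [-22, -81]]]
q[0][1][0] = 49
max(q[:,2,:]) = 95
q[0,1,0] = 49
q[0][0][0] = -26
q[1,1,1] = -16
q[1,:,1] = [26, -16, -81]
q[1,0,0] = 21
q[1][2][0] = -22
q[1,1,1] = -16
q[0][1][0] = 49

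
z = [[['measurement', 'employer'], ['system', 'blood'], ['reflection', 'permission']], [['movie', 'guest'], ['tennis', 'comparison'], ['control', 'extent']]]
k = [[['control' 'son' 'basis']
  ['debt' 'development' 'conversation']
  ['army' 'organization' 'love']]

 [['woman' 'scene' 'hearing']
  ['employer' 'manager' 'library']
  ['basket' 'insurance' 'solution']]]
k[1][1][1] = 'manager'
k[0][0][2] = 'basis'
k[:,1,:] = [['debt', 'development', 'conversation'], ['employer', 'manager', 'library']]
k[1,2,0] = 'basket'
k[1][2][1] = 'insurance'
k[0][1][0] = 'debt'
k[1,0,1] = 'scene'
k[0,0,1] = 'son'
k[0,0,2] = 'basis'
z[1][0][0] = 'movie'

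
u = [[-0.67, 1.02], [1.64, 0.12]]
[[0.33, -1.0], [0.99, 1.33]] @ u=[[-1.86, 0.22], [1.52, 1.17]]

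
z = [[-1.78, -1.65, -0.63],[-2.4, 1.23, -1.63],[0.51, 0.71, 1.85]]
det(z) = -10.60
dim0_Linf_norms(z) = [2.4, 1.65, 1.85]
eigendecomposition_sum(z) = [[-2.22-0.00j, (-0.85+0j), (-0.63+0j)], [-1.21-0.00j, -0.46+0.00j, (-0.35+0j)], [(0.45+0j), (0.17-0j), (0.13-0j)]] + [[(0.22-0.23j), -0.40+0.12j, 0.00-0.78j], [(-0.59+0.24j), (0.85+0.1j), (-0.64+1.45j)], [(0.03+0.47j), 0.27-0.57j, 0.86+0.79j]] + [[(0.22+0.23j),(-0.4-0.12j),0.00+0.78j], [(-0.59-0.24j),(0.85-0.1j),-0.64-1.45j], [(0.03-0.47j),0.27+0.57j,(0.86-0.79j)]]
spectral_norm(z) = 3.74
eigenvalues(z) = [(-2.55+0j), (1.93+0.66j), (1.93-0.66j)]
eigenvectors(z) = [[0.86+0.00j, 0.34-0.15j, 0.34+0.15j], [(0.47+0j), -0.75+0.00j, (-0.75-0j)], [(-0.18+0j), -0.18+0.52j, (-0.18-0.52j)]]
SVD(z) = [[-0.5, 0.71, 0.5],[-0.75, -0.64, 0.15],[0.42, -0.3, 0.85]] @ diag([3.73992144194606, 2.1713401662469622, 1.3048254636213668]) @ [[0.78, 0.05, 0.62], [0.05, -1.00, 0.02], [-0.62, -0.02, 0.78]]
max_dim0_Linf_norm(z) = 2.4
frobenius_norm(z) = 4.52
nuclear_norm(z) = 7.22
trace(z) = 1.30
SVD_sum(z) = [[-1.46, -0.10, -1.16], [-2.2, -0.15, -1.76], [1.24, 0.08, 0.99]] + [[0.08, -1.54, 0.03], [-0.07, 1.38, -0.03], [-0.03, 0.65, -0.01]] + [[-0.4,-0.01,0.51], [-0.12,-0.00,0.16], [-0.7,-0.02,0.87]]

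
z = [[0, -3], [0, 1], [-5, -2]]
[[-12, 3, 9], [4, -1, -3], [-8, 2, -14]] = z@[[0, 0, 4], [4, -1, -3]]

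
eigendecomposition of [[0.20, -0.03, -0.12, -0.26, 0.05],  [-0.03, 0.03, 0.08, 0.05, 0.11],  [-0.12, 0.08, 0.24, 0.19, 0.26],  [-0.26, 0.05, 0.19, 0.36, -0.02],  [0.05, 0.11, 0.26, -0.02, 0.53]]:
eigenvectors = [[0.28, 0.48, -0.15, 0.79, 0.2],[-0.2, 0.04, -0.74, -0.25, 0.59],[-0.56, -0.01, -0.45, 0.28, -0.64],[-0.43, -0.60, 0.25, 0.46, 0.41],[-0.62, 0.63, 0.4, -0.14, 0.19]]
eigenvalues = [0.76, 0.59, -0.0, 0.01, 0.0]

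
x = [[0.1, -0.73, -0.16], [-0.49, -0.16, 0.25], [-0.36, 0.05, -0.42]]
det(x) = 0.235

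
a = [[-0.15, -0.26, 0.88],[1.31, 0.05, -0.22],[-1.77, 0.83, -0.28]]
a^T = [[-0.15, 1.31, -1.77], [-0.26, 0.05, 0.83], [0.88, -0.22, -0.28]]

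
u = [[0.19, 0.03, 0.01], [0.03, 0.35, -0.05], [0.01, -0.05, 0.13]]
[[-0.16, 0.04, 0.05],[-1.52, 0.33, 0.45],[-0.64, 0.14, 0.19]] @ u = [[-0.03,  0.01,  0.00], [-0.27,  0.05,  0.03], [-0.12,  0.02,  0.01]]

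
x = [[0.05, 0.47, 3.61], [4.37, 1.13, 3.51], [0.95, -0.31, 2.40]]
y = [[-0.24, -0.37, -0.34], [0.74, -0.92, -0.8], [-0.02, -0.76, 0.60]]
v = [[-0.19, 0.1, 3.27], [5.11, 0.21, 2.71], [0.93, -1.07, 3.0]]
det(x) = -11.94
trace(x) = 3.58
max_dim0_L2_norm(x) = 5.58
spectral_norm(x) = 6.73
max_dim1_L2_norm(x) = 5.72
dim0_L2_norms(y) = [0.78, 1.25, 1.06]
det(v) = -20.47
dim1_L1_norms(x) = [4.13, 9.01, 3.66]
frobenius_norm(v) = 7.43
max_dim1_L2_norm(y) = 1.43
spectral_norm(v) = 6.57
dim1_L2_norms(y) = [0.56, 1.43, 0.97]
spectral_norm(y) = 1.48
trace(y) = -0.56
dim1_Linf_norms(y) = [0.37, 0.92, 0.76]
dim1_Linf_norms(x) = [3.61, 4.37, 2.4]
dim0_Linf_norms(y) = [0.74, 0.92, 0.8]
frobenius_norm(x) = 7.26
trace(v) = 3.02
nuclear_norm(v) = 10.85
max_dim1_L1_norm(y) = 2.46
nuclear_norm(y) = 2.88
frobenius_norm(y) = 1.81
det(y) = 0.63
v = y + x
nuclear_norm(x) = 10.05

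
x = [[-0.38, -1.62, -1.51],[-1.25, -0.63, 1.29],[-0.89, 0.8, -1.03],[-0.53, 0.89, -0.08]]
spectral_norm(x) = 2.35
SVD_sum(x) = [[-0.05, -1.24, -1.78], [0.01, 0.38, 0.55], [-0.01, -0.23, -0.33], [0.01, 0.25, 0.35]] + [[-0.10, -0.42, 0.29], [-0.27, -1.18, 0.83], [0.20, 0.85, -0.6], [0.12, 0.53, -0.37]] + [[-0.24,0.04,-0.02], [-1.0,0.17,-0.09], [-1.08,0.18,-0.10], [-0.66,0.11,-0.06]]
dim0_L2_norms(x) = [1.67, 2.11, 2.24]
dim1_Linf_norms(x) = [1.62, 1.29, 1.03, 0.89]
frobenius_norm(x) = 3.50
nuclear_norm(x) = 6.00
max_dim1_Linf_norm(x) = 1.62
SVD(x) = [[0.92, 0.26, -0.15], [-0.29, 0.73, -0.61], [0.17, -0.53, -0.66], [-0.18, -0.33, -0.41]] @ diag([2.350110747609731, 1.9963391558516872, 1.6542096145236846]) @ [[-0.02, -0.57, -0.82],  [-0.18, -0.8, 0.56],  [0.98, -0.16, 0.09]]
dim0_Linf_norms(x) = [1.25, 1.62, 1.51]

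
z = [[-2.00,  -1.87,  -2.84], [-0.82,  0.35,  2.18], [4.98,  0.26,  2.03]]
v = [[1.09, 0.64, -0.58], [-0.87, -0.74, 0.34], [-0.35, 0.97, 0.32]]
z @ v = [[0.44,-2.65,-0.38], [-1.96,1.33,1.29], [4.49,4.96,-2.15]]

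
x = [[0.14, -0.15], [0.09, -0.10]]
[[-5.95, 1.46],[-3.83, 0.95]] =x @ [[-39.14, 6.04], [3.11, -4.1]]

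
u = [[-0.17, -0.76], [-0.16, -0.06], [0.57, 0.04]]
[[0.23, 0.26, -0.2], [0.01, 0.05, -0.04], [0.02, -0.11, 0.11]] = u@[[0.06, -0.17, 0.17], [-0.32, -0.3, 0.22]]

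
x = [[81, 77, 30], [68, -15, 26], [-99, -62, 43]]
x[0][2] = 30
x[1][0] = 68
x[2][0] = -99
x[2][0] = -99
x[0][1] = 77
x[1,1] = -15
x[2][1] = -62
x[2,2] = 43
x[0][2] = 30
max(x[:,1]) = 77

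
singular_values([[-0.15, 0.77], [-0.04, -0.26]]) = [0.82, 0.08]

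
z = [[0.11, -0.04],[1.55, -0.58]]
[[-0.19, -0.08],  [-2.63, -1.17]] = z @ [[-1.4, -1.00], [0.79, -0.65]]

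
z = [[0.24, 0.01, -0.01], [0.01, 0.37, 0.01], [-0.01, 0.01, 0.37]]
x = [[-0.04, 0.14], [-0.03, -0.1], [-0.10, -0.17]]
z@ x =[[-0.01, 0.03], [-0.01, -0.04], [-0.04, -0.07]]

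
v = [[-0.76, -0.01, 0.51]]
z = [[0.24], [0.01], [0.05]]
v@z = [[-0.16]]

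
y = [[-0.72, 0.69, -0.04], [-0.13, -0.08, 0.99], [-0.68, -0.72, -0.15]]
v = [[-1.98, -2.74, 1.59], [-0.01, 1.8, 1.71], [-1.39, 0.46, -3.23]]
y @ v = [[1.47, 3.20, 0.16],[-1.12, 0.67, -3.54],[1.56, 0.5, -1.83]]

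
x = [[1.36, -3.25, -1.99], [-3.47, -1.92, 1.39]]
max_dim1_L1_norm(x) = 6.78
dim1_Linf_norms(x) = [3.25, 3.47]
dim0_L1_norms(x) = [4.83, 5.17, 3.38]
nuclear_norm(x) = 8.24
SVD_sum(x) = [[1.91, -0.03, -1.16], [-3.14, 0.04, 1.9]] + [[-0.55, -3.22, -0.83],[-0.33, -1.96, -0.51]]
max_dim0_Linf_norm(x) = 3.47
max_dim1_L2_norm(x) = 4.2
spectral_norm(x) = 4.29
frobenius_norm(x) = 5.83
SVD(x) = [[-0.52, 0.85], [0.85, 0.52]] @ diag([4.291571052412221, 3.9514576933199574]) @ [[-0.86, 0.01, 0.52], [-0.16, -0.96, -0.25]]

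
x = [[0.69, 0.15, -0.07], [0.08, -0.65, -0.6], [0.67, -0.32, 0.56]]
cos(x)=[[0.78, -0.01, 0.08], [0.18, 0.7, -0.02], [-0.38, -0.06, 0.77]]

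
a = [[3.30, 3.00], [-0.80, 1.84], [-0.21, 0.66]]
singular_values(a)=[4.53, 1.97]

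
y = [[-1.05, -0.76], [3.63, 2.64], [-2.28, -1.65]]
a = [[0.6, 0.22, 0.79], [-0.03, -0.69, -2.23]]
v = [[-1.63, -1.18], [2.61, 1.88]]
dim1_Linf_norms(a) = [0.79, 2.23]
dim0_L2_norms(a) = [0.6, 0.72, 2.37]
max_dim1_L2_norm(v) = 3.22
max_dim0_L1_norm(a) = 3.02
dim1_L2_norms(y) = [1.3, 4.49, 2.81]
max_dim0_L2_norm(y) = 4.41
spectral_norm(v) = 3.79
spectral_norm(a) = 2.49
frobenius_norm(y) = 5.45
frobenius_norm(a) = 2.55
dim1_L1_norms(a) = [1.61, 2.95]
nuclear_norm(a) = 3.04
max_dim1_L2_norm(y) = 4.49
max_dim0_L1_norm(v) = 4.24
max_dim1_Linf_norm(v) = 2.61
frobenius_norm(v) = 3.79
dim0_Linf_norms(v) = [2.61, 1.88]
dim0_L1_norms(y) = [6.96, 5.05]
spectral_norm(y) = 5.45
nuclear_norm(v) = 3.80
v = a @ y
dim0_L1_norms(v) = [4.24, 3.06]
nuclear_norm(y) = 5.46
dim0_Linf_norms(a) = [0.6, 0.69, 2.23]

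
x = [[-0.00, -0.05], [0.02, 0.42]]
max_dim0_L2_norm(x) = 0.42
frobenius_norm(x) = 0.42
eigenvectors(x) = [[-1.0, 0.12], [0.05, -0.99]]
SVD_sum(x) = [[-0.0,-0.05],[0.02,0.42]] + [[0.0,-0.0], [0.0,-0.00]]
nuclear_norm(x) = 0.43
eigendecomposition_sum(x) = [[0.00, 0.00],[-0.00, -0.0]] + [[-0.0, -0.05], [0.02, 0.42]]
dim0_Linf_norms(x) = [0.02, 0.42]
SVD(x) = [[0.12, -0.99], [-0.99, -0.12]] @ diag([0.4234317212747107, 0.002361655846164694]) @ [[-0.05, -1.00], [-1.00, 0.05]]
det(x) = 0.00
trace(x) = 0.42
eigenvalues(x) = [0.0, 0.42]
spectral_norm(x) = 0.42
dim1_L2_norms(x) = [0.05, 0.42]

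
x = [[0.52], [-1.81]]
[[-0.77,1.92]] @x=[[-3.88]]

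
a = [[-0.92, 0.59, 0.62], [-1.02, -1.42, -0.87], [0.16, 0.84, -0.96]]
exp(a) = [[0.29, 0.22, 0.12], [-0.27, 0.04, -0.30], [-0.08, 0.22, 0.26]]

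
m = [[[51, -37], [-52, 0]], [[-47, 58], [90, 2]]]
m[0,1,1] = 0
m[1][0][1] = 58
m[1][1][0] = 90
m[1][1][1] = 2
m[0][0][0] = 51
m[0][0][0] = 51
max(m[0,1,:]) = 0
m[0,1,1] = 0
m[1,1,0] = 90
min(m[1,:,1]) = 2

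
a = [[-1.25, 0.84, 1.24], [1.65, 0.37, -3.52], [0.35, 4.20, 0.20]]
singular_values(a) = [4.31, 4.23, 0.63]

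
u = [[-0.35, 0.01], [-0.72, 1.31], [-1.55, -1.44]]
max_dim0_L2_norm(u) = 1.95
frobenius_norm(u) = 2.61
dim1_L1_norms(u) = [0.36, 2.03, 2.99]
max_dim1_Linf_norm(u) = 1.55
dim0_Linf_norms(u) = [1.55, 1.44]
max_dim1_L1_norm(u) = 2.99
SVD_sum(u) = [[-0.12, -0.16], [0.37, 0.49], [-1.25, -1.67]] + [[-0.23, 0.17], [-1.09, 0.82], [-0.3, 0.23]]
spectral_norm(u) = 2.18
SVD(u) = [[0.09, 0.20], [-0.28, 0.95], [0.95, 0.26]] @ diag([2.180592802605829, 1.4416015500906119]) @ [[-0.6, -0.8], [-0.80, 0.60]]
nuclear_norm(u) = 3.62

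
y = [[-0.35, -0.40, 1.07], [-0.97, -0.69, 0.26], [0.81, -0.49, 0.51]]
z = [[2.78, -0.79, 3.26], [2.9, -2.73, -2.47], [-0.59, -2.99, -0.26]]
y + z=[[2.43, -1.19, 4.33],[1.93, -3.42, -2.21],[0.22, -3.48, 0.25]]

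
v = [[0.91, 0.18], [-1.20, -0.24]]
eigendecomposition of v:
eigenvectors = [[0.61, -0.19],[-0.8, 0.98]]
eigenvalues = [0.67, -0.0]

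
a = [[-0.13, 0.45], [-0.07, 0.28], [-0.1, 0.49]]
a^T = [[-0.13,-0.07,-0.1], [0.45,0.28,0.49]]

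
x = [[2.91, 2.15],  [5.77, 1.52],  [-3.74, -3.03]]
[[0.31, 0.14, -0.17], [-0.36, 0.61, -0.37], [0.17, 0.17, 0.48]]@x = [[2.35, 1.39], [3.86, 1.27], [-0.32, -0.83]]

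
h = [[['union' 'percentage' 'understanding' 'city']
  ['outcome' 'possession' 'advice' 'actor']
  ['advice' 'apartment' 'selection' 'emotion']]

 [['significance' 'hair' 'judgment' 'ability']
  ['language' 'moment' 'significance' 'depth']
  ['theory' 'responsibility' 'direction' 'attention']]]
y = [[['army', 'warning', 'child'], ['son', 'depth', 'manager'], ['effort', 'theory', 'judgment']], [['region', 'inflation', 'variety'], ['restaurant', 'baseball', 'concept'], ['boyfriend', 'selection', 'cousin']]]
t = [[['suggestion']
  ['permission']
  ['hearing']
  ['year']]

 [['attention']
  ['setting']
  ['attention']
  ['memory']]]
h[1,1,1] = 'moment'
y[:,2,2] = ['judgment', 'cousin']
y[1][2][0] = 'boyfriend'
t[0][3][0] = 'year'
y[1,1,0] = 'restaurant'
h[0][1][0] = 'outcome'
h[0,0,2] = 'understanding'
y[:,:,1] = [['warning', 'depth', 'theory'], ['inflation', 'baseball', 'selection']]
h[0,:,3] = ['city', 'actor', 'emotion']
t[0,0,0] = 'suggestion'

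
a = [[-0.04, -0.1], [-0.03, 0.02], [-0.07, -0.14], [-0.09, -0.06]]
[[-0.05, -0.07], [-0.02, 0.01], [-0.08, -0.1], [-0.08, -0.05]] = a @ [[0.83, 0.17], [0.17, 0.66]]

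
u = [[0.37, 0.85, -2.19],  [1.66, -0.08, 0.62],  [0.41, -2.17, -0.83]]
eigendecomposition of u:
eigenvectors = [[(-0.77+0j), (-0.21-0.51j), (-0.21+0.51j)], [-0.55+0.00j, (-0.16+0.49j), -0.16-0.49j], [0.32+0.00j, (-0.66+0j), (-0.66-0j)]]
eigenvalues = [(1.89+0j), (-1.21+1.92j), (-1.21-1.92j)]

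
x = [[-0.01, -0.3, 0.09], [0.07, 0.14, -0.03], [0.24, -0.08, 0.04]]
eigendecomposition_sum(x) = [[-0.03, -0.04, 0.02], [0.03, 0.04, -0.01], [0.1, 0.14, -0.06]] + [[0.07, 0.31, -0.06],  [0.06, 0.25, -0.05],  [0.26, 1.15, -0.23]] + [[-0.05, -0.57, 0.14],[-0.01, -0.14, 0.03],[-0.13, -1.37, 0.33]]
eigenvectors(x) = [[-0.26, 0.25, 0.38], [0.25, 0.20, 0.1], [0.93, 0.95, 0.92]]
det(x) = -0.00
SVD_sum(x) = [[0.04,-0.29,0.09],[-0.02,0.13,-0.04],[0.01,-0.11,0.03]] + [[-0.05, -0.01, -0.0], [0.09, 0.01, 0.00], [0.23, 0.03, 0.01]] + [[-0.00, 0.0, 0.00], [-0.00, 0.0, 0.01], [0.0, -0.0, -0.00]]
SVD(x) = [[0.87, 0.19, 0.46], [-0.37, -0.35, 0.86], [0.33, -0.92, -0.23]] @ diag([0.3566937451258905, 0.2488569307005736, 0.006308742375161372]) @ [[0.12, -0.95, 0.29], [-0.99, -0.14, -0.03], [-0.07, 0.28, 0.96]]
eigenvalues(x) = [-0.05, 0.09, 0.13]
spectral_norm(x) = 0.36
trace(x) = 0.17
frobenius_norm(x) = 0.43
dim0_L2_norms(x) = [0.25, 0.34, 0.1]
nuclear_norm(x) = 0.61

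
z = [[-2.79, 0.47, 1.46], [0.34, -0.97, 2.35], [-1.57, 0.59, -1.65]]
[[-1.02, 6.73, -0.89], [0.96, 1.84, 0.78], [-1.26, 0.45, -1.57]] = z @ [[0.46, -1.4, 0.72], [-0.22, 1.29, 0.73], [0.25, 1.52, 0.53]]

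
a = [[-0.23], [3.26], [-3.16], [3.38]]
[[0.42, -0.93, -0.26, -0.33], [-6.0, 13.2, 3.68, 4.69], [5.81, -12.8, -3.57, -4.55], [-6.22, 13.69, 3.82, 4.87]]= a@[[-1.84, 4.05, 1.13, 1.44]]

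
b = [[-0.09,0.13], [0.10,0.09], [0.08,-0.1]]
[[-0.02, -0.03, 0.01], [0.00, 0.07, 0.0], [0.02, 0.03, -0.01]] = b @ [[0.10, 0.57, -0.05], [-0.07, 0.15, 0.06]]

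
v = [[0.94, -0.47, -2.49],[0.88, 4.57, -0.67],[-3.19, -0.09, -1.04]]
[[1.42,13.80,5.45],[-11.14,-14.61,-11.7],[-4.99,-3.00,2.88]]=v@[[1.48, 2.32, -0.25], [-2.65, -4.21, -2.77], [0.49, -3.87, -1.76]]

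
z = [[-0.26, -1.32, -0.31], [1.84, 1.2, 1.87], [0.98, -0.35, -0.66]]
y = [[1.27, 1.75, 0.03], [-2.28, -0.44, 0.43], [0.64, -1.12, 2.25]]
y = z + [[1.53, 3.07, 0.34], [-4.12, -1.64, -1.44], [-0.34, -0.77, 2.91]]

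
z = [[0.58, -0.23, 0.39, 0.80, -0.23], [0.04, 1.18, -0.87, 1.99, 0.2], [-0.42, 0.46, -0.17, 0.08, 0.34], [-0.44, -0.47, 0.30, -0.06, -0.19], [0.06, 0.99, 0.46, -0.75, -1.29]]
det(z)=-0.869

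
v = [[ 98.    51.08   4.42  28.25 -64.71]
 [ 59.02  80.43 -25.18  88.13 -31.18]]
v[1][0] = 59.02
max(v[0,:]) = 98.0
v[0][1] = 51.08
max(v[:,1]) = 80.43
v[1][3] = 88.13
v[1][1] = 80.43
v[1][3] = 88.13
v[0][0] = 98.0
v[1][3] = 88.13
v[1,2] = -25.18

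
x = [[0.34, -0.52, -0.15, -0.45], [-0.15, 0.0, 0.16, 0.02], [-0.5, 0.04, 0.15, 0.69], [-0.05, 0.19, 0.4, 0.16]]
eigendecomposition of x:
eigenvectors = [[(0.58+0j), (0.16+0.46j), (0.16-0.46j), 0.72+0.00j], [-0.20+0.00j, 0.14+0.36j, 0.14-0.36j, -0.32+0.00j], [(-0.68+0j), (-0.61+0j), -0.61-0.00j, 0.26+0.00j], [(-0.4+0j), 0.47+0.13j, 0.47-0.13j, (0.55+0j)]]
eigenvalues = [(1+0j), (-0.26+0.21j), (-0.26-0.21j), (0.17+0j)]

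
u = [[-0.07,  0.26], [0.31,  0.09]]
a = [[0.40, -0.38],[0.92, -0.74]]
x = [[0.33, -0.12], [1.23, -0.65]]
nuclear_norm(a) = 1.34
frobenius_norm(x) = 1.43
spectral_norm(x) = 1.43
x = a + u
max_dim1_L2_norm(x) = 1.39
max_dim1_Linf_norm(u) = 0.31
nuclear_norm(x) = 1.48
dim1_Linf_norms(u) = [0.26, 0.31]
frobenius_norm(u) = 0.42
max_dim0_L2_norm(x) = 1.27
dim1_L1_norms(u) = [0.33, 0.4]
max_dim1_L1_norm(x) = 1.88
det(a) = 0.05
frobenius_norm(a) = 1.30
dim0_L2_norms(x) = [1.27, 0.66]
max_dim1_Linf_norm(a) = 0.92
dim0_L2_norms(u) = [0.32, 0.28]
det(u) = -0.09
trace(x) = -0.32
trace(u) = 0.02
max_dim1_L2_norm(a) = 1.18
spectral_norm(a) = 1.30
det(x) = -0.07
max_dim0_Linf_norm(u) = 0.31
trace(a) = -0.34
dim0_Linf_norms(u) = [0.31, 0.26]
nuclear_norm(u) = 0.59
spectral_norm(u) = 0.32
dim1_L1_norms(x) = [0.45, 1.88]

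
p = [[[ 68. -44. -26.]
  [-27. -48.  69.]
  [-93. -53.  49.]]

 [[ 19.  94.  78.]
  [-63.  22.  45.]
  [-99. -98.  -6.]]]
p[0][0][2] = -26.0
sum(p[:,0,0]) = 87.0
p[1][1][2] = 45.0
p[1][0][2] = 78.0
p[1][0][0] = 19.0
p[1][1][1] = 22.0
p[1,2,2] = -6.0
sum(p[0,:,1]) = -145.0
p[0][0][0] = 68.0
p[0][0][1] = -44.0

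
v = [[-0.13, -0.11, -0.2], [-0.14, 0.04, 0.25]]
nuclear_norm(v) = 0.54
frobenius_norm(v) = 0.39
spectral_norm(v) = 0.34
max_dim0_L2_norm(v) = 0.32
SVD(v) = [[-0.63, 0.77], [0.77, 0.63]] @ diag([0.33658376600684686, 0.19852296708604814]) @ [[-0.08, 0.30, 0.95], [-0.95, -0.3, 0.02]]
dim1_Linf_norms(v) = [0.2, 0.25]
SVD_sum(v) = [[0.02, -0.06, -0.2], [-0.02, 0.08, 0.25]] + [[-0.15,-0.05,0.00],  [-0.12,-0.04,0.00]]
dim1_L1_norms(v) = [0.44, 0.43]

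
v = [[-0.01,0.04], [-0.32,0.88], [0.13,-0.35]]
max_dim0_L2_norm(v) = 0.95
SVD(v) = [[-0.04, 0.87], [-0.93, 0.15], [0.37, 0.46]] @ diag([1.0088983015644484, 0.004921087315960177]) @ [[0.34, -0.94], [0.94, 0.34]]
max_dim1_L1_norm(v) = 1.2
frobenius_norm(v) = 1.01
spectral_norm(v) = 1.01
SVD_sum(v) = [[-0.01, 0.04], [-0.32, 0.88], [0.13, -0.35]] + [[0.0, 0.0],[0.00, 0.0],[0.00, 0.00]]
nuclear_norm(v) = 1.01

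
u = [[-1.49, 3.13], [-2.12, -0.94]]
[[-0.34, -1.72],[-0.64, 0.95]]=u @ [[0.29, -0.17], [0.03, -0.63]]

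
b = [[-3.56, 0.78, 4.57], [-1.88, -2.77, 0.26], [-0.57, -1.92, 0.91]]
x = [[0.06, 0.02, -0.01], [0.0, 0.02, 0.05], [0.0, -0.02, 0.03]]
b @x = [[-0.21,-0.15,0.21],[-0.11,-0.10,-0.11],[-0.03,-0.07,-0.06]]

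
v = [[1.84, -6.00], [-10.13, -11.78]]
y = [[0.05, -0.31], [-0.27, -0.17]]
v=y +[[1.79, -5.69], [-9.86, -11.61]]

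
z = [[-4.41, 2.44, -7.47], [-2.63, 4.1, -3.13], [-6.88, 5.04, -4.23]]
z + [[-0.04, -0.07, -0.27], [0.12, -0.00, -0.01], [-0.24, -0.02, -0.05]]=[[-4.45, 2.37, -7.74], [-2.51, 4.1, -3.14], [-7.12, 5.02, -4.28]]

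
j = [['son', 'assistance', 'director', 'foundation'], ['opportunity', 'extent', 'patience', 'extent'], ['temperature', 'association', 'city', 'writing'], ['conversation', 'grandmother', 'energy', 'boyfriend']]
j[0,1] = 'assistance'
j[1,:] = ['opportunity', 'extent', 'patience', 'extent']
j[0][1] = 'assistance'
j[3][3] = 'boyfriend'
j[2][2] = 'city'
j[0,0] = 'son'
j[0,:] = ['son', 'assistance', 'director', 'foundation']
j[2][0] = 'temperature'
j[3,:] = ['conversation', 'grandmother', 'energy', 'boyfriend']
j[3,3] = 'boyfriend'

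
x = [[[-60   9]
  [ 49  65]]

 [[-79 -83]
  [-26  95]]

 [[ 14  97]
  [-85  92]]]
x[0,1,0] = 49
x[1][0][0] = -79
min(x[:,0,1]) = -83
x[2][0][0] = 14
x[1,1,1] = 95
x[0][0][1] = 9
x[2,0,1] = 97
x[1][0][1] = -83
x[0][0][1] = 9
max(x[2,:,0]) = 14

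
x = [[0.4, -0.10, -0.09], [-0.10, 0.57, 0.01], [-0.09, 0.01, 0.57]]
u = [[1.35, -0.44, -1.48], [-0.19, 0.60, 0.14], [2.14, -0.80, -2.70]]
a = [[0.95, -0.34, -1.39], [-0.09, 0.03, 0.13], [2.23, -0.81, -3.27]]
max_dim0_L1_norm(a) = 4.79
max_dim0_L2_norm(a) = 3.56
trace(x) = 1.54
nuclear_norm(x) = 1.54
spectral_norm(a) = 4.39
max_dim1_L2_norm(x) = 0.58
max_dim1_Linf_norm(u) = 2.7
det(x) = 0.12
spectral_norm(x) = 0.65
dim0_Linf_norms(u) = [2.14, 0.8, 2.7]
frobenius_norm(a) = 4.39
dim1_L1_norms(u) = [3.27, 0.93, 5.64]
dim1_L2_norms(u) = [2.05, 0.64, 3.54]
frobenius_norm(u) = 4.14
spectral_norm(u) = 4.10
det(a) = -0.00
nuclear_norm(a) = 4.40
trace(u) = -0.75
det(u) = -0.27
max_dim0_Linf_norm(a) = 3.27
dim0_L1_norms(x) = [0.59, 0.68, 0.67]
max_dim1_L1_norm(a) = 6.31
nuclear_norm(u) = 4.76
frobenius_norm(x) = 0.92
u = a + x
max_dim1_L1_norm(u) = 5.64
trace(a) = -2.29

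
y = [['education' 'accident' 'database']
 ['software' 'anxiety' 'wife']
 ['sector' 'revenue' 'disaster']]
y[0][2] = 'database'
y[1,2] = 'wife'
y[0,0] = 'education'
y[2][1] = 'revenue'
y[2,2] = 'disaster'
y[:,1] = ['accident', 'anxiety', 'revenue']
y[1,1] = 'anxiety'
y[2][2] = 'disaster'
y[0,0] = 'education'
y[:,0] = ['education', 'software', 'sector']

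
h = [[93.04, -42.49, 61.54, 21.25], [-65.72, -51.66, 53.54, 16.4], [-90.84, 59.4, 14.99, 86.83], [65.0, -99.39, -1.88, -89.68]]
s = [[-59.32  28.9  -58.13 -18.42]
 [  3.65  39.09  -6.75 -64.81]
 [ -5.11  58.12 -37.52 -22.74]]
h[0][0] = 93.04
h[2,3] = 86.83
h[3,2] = -1.88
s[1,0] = 3.65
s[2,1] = 58.12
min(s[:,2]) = -58.13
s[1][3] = -64.81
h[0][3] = 21.25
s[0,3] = -18.42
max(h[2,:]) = 86.83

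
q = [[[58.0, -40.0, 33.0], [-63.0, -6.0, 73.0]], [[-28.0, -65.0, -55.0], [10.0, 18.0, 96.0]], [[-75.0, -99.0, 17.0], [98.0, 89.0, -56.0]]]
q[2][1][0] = 98.0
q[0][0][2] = 33.0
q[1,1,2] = 96.0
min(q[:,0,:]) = -99.0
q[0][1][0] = -63.0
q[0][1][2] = 73.0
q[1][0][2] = -55.0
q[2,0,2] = 17.0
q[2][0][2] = 17.0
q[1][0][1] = -65.0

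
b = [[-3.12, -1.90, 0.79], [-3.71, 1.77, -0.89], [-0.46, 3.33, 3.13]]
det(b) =-58.490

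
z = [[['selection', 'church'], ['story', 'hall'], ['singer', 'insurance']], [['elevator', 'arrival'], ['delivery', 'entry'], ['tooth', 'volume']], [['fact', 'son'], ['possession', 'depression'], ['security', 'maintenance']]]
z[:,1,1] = ['hall', 'entry', 'depression']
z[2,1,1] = 'depression'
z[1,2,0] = 'tooth'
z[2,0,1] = 'son'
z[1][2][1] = 'volume'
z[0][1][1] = 'hall'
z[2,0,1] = 'son'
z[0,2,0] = 'singer'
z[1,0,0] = 'elevator'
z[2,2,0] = 'security'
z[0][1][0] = 'story'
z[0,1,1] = 'hall'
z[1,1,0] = 'delivery'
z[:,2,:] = [['singer', 'insurance'], ['tooth', 'volume'], ['security', 'maintenance']]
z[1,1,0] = 'delivery'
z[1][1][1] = 'entry'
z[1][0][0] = 'elevator'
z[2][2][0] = 'security'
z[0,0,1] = 'church'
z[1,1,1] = 'entry'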